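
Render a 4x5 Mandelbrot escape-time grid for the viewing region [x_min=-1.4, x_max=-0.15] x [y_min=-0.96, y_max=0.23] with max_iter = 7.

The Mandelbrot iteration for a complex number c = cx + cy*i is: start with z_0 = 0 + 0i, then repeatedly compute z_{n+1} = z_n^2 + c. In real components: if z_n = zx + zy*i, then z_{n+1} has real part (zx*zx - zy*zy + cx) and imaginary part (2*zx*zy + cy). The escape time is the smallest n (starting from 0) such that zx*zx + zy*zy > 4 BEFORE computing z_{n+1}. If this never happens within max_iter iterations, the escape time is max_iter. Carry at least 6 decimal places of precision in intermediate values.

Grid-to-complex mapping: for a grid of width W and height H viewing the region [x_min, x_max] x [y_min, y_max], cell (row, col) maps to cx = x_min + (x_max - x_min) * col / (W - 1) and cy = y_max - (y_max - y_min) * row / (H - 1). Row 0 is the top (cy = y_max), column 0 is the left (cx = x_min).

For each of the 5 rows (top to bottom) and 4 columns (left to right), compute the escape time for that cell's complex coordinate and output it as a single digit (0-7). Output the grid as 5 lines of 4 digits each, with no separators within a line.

Answer: 6777
7777
5777
3477
3347

Derivation:
(row=0, col=0): c = -1.4000 + 0.2300i → escape time 6
(row=0, col=1): c = -0.9833 + 0.2300i → escape time 7
(row=0, col=2): c = -0.5667 + 0.2300i → escape time 7
(row=0, col=3): c = -0.1500 + 0.2300i → escape time 7
(row=1, col=0): c = -1.4000 + -0.0675i → escape time 7
(row=1, col=1): c = -0.9833 + -0.0675i → escape time 7
(row=1, col=2): c = -0.5667 + -0.0675i → escape time 7
(row=1, col=3): c = -0.1500 + -0.0675i → escape time 7
(row=2, col=0): c = -1.4000 + -0.3650i → escape time 5
(row=2, col=1): c = -0.9833 + -0.3650i → escape time 7
(row=2, col=2): c = -0.5667 + -0.3650i → escape time 7
(row=2, col=3): c = -0.1500 + -0.3650i → escape time 7
(row=3, col=0): c = -1.4000 + -0.6625i → escape time 3
(row=3, col=1): c = -0.9833 + -0.6625i → escape time 4
(row=3, col=2): c = -0.5667 + -0.6625i → escape time 7
(row=3, col=3): c = -0.1500 + -0.6625i → escape time 7
(row=4, col=0): c = -1.4000 + -0.9600i → escape time 3
(row=4, col=1): c = -0.9833 + -0.9600i → escape time 3
(row=4, col=2): c = -0.5667 + -0.9600i → escape time 4
(row=4, col=3): c = -0.1500 + -0.9600i → escape time 7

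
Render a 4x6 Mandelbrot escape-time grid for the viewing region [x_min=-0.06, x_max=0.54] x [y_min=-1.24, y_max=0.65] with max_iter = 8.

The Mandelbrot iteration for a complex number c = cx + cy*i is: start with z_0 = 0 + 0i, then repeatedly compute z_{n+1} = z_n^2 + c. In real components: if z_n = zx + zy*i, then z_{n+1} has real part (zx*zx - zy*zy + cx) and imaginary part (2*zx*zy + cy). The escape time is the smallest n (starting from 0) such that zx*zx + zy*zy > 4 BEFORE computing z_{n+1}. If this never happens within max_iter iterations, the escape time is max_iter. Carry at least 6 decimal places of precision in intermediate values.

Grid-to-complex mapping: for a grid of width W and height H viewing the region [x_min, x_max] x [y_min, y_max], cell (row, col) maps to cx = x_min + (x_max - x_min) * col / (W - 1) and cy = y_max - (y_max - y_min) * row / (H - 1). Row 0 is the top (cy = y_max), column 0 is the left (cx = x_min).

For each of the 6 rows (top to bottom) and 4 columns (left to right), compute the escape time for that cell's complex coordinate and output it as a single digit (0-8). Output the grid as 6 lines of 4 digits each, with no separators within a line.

Answer: 8883
8884
8884
8884
8543
3222

Derivation:
(row=0, col=0): c = -0.0600 + 0.6500i → escape time 8
(row=0, col=1): c = 0.1400 + 0.6500i → escape time 8
(row=0, col=2): c = 0.3400 + 0.6500i → escape time 8
(row=0, col=3): c = 0.5400 + 0.6500i → escape time 3
(row=1, col=0): c = -0.0600 + 0.2720i → escape time 8
(row=1, col=1): c = 0.1400 + 0.2720i → escape time 8
(row=1, col=2): c = 0.3400 + 0.2720i → escape time 8
(row=1, col=3): c = 0.5400 + 0.2720i → escape time 4
(row=2, col=0): c = -0.0600 + -0.1060i → escape time 8
(row=2, col=1): c = 0.1400 + -0.1060i → escape time 8
(row=2, col=2): c = 0.3400 + -0.1060i → escape time 8
(row=2, col=3): c = 0.5400 + -0.1060i → escape time 4
(row=3, col=0): c = -0.0600 + -0.4840i → escape time 8
(row=3, col=1): c = 0.1400 + -0.4840i → escape time 8
(row=3, col=2): c = 0.3400 + -0.4840i → escape time 8
(row=3, col=3): c = 0.5400 + -0.4840i → escape time 4
(row=4, col=0): c = -0.0600 + -0.8620i → escape time 8
(row=4, col=1): c = 0.1400 + -0.8620i → escape time 5
(row=4, col=2): c = 0.3400 + -0.8620i → escape time 4
(row=4, col=3): c = 0.5400 + -0.8620i → escape time 3
(row=5, col=0): c = -0.0600 + -1.2400i → escape time 3
(row=5, col=1): c = 0.1400 + -1.2400i → escape time 2
(row=5, col=2): c = 0.3400 + -1.2400i → escape time 2
(row=5, col=3): c = 0.5400 + -1.2400i → escape time 2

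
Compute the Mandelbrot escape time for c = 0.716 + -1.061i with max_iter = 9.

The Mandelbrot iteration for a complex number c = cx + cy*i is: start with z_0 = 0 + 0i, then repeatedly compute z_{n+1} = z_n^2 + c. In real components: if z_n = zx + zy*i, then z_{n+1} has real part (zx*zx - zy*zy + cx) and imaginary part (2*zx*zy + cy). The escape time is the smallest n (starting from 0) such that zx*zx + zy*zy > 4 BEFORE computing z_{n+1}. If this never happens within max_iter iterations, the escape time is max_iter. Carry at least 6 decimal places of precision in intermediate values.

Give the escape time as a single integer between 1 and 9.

Answer: 2

Derivation:
z_0 = 0 + 0i, c = 0.7160 + -1.0610i
Iter 1: z = 0.7160 + -1.0610i, |z|^2 = 1.6384
Iter 2: z = 0.1029 + -2.5804i, |z|^2 = 6.6688
Escaped at iteration 2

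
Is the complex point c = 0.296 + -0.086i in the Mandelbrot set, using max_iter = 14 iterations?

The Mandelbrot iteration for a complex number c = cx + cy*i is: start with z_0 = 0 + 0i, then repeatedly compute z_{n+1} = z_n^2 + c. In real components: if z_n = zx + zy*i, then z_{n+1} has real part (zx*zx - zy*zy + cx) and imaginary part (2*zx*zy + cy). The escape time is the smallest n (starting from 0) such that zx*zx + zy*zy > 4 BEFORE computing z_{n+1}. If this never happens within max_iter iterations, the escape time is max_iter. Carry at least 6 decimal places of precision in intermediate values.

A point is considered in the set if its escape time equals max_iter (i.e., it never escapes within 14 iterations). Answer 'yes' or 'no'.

Answer: yes

Derivation:
z_0 = 0 + 0i, c = 0.2960 + -0.0860i
Iter 1: z = 0.2960 + -0.0860i, |z|^2 = 0.0950
Iter 2: z = 0.3762 + -0.1369i, |z|^2 = 0.1603
Iter 3: z = 0.4188 + -0.1890i, |z|^2 = 0.2111
Iter 4: z = 0.4357 + -0.2443i, |z|^2 = 0.2495
Iter 5: z = 0.4261 + -0.2989i, |z|^2 = 0.2709
Iter 6: z = 0.3882 + -0.3407i, |z|^2 = 0.2668
Iter 7: z = 0.3306 + -0.3506i, |z|^2 = 0.2322
Iter 8: z = 0.2824 + -0.3178i, |z|^2 = 0.1808
Iter 9: z = 0.2748 + -0.2655i, |z|^2 = 0.1460
Iter 10: z = 0.3010 + -0.2319i, |z|^2 = 0.1444
Iter 11: z = 0.3328 + -0.2256i, |z|^2 = 0.1617
Iter 12: z = 0.3559 + -0.2362i, |z|^2 = 0.1824
Iter 13: z = 0.3669 + -0.2541i, |z|^2 = 0.1992
Did not escape in 14 iterations → in set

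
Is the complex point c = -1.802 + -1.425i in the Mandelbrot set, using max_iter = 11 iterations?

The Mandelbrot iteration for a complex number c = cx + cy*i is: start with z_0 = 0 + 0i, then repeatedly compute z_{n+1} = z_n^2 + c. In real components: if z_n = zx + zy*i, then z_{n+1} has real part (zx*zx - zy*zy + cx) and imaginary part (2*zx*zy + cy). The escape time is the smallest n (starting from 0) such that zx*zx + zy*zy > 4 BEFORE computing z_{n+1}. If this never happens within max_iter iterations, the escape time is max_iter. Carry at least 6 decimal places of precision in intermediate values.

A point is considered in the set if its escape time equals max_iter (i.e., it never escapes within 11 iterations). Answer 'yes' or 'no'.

z_0 = 0 + 0i, c = -1.8020 + -1.4250i
Iter 1: z = -1.8020 + -1.4250i, |z|^2 = 5.2778
Escaped at iteration 1

Answer: no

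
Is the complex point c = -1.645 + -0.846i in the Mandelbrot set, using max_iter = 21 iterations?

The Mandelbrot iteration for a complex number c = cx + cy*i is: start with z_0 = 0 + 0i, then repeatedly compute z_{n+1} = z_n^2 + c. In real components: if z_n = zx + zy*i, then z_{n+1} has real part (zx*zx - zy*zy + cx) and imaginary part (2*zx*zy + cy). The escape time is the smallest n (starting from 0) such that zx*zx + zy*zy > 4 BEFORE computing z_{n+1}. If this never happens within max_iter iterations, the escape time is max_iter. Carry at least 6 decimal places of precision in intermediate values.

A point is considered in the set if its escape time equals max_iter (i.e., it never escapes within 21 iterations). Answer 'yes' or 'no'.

Answer: no

Derivation:
z_0 = 0 + 0i, c = -1.6450 + -0.8460i
Iter 1: z = -1.6450 + -0.8460i, |z|^2 = 3.4217
Iter 2: z = 0.3453 + 1.9373i, |z|^2 = 3.8725
Iter 3: z = -5.2790 + 0.4920i, |z|^2 = 28.1104
Escaped at iteration 3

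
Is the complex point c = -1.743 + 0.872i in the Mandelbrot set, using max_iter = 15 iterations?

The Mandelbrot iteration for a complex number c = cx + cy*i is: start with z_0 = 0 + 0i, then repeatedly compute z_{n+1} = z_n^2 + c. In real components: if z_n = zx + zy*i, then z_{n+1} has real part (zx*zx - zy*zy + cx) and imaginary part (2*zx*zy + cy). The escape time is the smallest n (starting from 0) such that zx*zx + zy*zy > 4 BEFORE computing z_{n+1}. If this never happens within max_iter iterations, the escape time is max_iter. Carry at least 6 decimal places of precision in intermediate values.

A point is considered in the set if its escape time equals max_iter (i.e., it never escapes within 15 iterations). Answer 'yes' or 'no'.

z_0 = 0 + 0i, c = -1.7430 + 0.8720i
Iter 1: z = -1.7430 + 0.8720i, |z|^2 = 3.7984
Iter 2: z = 0.5347 + -2.1678i, |z|^2 = 4.9852
Escaped at iteration 2

Answer: no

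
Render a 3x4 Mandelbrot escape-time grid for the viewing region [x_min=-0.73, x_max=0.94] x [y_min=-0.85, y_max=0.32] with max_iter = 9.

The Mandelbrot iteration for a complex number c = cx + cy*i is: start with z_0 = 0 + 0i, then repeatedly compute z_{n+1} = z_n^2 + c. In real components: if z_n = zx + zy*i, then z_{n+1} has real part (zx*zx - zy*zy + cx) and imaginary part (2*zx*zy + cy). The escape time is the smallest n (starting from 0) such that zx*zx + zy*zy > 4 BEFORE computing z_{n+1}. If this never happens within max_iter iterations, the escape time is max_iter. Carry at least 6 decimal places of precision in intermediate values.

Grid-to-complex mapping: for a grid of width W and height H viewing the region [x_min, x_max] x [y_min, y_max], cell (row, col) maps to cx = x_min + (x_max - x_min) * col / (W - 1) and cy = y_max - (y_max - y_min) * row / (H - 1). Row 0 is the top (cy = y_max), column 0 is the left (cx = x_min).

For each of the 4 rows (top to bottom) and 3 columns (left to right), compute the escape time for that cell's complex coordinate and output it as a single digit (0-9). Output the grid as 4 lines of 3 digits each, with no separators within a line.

(row=0, col=0): c = -0.7300 + 0.3200i → escape time 9
(row=0, col=1): c = 0.1050 + 0.3200i → escape time 9
(row=0, col=2): c = 0.9400 + 0.3200i → escape time 3
(row=1, col=0): c = -0.7300 + -0.0700i → escape time 9
(row=1, col=1): c = 0.1050 + -0.0700i → escape time 9
(row=1, col=2): c = 0.9400 + -0.0700i → escape time 3
(row=2, col=0): c = -0.7300 + -0.4600i → escape time 8
(row=2, col=1): c = 0.1050 + -0.4600i → escape time 9
(row=2, col=2): c = 0.9400 + -0.4600i → escape time 2
(row=3, col=0): c = -0.7300 + -0.8500i → escape time 4
(row=3, col=1): c = 0.1050 + -0.8500i → escape time 5
(row=3, col=2): c = 0.9400 + -0.8500i → escape time 2

Answer: 993
993
892
452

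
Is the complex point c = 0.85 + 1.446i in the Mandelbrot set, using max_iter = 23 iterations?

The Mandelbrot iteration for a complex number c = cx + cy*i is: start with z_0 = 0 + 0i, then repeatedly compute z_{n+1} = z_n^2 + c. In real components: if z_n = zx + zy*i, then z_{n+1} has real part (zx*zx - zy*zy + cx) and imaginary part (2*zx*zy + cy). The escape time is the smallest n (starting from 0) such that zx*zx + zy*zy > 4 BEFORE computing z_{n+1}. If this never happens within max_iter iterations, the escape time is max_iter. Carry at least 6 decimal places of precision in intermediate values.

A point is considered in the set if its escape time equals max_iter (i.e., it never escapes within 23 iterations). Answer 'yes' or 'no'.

Answer: no

Derivation:
z_0 = 0 + 0i, c = 0.8500 + 1.4460i
Iter 1: z = 0.8500 + 1.4460i, |z|^2 = 2.8134
Iter 2: z = -0.5184 + 3.9042i, |z|^2 = 15.5115
Escaped at iteration 2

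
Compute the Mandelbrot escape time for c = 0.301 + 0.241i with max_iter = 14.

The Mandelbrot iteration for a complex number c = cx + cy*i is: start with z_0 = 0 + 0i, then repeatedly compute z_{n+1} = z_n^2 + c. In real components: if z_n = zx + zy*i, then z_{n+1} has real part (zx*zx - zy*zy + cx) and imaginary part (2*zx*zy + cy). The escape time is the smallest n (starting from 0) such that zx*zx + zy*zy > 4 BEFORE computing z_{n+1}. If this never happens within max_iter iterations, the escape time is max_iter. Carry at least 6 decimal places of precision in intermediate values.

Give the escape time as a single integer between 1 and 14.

z_0 = 0 + 0i, c = 0.3010 + 0.2410i
Iter 1: z = 0.3010 + 0.2410i, |z|^2 = 0.1487
Iter 2: z = 0.3335 + 0.3861i, |z|^2 = 0.2603
Iter 3: z = 0.2632 + 0.4985i, |z|^2 = 0.3178
Iter 4: z = 0.1217 + 0.5034i, |z|^2 = 0.2682
Iter 5: z = 0.0624 + 0.3636i, |z|^2 = 0.1361
Iter 6: z = 0.1727 + 0.2864i, |z|^2 = 0.1118
Iter 7: z = 0.2488 + 0.3399i, |z|^2 = 0.1775
Iter 8: z = 0.2474 + 0.4102i, |z|^2 = 0.2294
Iter 9: z = 0.1940 + 0.4439i, |z|^2 = 0.2347
Iter 10: z = 0.1416 + 0.4132i, |z|^2 = 0.1908
Iter 11: z = 0.1503 + 0.3580i, |z|^2 = 0.1507
Iter 12: z = 0.1954 + 0.3486i, |z|^2 = 0.1597
Iter 13: z = 0.2177 + 0.3773i, |z|^2 = 0.1897

Answer: 14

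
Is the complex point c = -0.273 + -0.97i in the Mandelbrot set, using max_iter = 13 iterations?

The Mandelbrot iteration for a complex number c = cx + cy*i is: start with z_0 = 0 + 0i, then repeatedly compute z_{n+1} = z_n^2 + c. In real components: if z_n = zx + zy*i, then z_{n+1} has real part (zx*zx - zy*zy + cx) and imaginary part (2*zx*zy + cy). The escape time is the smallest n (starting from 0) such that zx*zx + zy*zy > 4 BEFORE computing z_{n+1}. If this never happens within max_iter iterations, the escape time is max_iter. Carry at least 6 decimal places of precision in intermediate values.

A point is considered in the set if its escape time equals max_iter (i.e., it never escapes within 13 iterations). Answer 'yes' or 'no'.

z_0 = 0 + 0i, c = -0.2730 + -0.9700i
Iter 1: z = -0.2730 + -0.9700i, |z|^2 = 1.0154
Iter 2: z = -1.1394 + -0.4404i, |z|^2 = 1.4921
Iter 3: z = 0.8312 + 0.0335i, |z|^2 = 0.6921
Iter 4: z = 0.4168 + -0.9143i, |z|^2 = 1.0097
Iter 5: z = -0.9352 + -1.7322i, |z|^2 = 3.8750
Iter 6: z = -2.3989 + 2.2698i, |z|^2 = 10.9069
Escaped at iteration 6

Answer: no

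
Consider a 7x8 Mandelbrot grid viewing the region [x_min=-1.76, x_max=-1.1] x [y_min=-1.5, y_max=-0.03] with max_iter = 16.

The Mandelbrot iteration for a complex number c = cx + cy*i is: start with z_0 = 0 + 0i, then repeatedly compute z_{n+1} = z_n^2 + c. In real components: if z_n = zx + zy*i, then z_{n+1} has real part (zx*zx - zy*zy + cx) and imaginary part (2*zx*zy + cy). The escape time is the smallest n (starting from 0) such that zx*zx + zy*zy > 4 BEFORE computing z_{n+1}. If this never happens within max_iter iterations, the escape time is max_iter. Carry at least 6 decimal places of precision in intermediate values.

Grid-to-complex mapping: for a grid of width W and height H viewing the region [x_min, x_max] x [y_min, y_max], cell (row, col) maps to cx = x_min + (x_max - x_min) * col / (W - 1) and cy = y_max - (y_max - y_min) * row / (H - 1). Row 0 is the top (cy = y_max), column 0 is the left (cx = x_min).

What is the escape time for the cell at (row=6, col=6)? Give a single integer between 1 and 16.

Answer: 2

Derivation:
z_0 = 0 + 0i, c = -1.1000 + -1.2900i
Iter 1: z = -1.1000 + -1.2900i, |z|^2 = 2.8741
Iter 2: z = -1.5541 + 1.5480i, |z|^2 = 4.8115
Escaped at iteration 2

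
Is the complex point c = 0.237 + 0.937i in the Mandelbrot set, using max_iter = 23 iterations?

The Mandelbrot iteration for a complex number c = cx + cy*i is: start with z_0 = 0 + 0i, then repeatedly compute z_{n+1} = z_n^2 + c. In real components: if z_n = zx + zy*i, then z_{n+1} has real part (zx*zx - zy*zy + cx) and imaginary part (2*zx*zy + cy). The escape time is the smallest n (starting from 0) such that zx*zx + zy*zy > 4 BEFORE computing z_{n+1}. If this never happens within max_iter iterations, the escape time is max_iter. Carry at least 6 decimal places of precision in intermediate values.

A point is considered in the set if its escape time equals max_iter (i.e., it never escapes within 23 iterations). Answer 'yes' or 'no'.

z_0 = 0 + 0i, c = 0.2370 + 0.9370i
Iter 1: z = 0.2370 + 0.9370i, |z|^2 = 0.9341
Iter 2: z = -0.5848 + 1.3811i, |z|^2 = 2.2495
Iter 3: z = -1.3286 + -0.6784i, |z|^2 = 2.2252
Iter 4: z = 1.5419 + 2.7395i, |z|^2 = 9.8823
Escaped at iteration 4

Answer: no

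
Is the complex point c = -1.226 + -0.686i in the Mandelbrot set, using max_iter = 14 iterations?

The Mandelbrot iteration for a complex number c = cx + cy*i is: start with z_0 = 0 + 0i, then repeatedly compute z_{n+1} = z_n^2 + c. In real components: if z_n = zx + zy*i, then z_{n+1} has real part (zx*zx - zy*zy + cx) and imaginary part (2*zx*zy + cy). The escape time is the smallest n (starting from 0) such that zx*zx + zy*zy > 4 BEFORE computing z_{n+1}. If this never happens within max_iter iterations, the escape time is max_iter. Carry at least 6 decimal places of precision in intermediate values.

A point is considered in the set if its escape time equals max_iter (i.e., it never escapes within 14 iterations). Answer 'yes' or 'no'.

z_0 = 0 + 0i, c = -1.2260 + -0.6860i
Iter 1: z = -1.2260 + -0.6860i, |z|^2 = 1.9737
Iter 2: z = -0.1935 + 0.9961i, |z|^2 = 1.0296
Iter 3: z = -2.1807 + -1.0715i, |z|^2 = 5.9036
Escaped at iteration 3

Answer: no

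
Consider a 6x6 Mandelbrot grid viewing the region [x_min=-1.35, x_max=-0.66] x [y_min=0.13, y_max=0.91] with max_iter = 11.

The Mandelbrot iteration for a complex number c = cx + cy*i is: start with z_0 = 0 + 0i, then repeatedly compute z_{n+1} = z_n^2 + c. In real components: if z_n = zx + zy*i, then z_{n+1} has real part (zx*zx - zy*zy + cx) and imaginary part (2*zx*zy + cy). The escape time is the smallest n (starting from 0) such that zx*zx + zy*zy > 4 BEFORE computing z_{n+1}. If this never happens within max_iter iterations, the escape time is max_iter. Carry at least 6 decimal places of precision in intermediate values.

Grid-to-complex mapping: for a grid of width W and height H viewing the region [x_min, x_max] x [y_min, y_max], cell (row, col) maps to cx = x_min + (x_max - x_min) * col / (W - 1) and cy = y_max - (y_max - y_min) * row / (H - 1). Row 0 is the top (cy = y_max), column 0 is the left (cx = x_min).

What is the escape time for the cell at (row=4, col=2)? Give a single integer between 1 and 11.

Answer: 11

Derivation:
z_0 = 0 + 0i, c = -1.0740 + 0.2860i
Iter 1: z = -1.0740 + 0.2860i, |z|^2 = 1.2353
Iter 2: z = -0.0023 + -0.3283i, |z|^2 = 0.1078
Iter 3: z = -1.1818 + 0.2875i, |z|^2 = 1.4793
Iter 4: z = 0.2400 + -0.3936i, |z|^2 = 0.2125
Iter 5: z = -1.1713 + 0.0971i, |z|^2 = 1.3814
Iter 6: z = 0.2886 + 0.0585i, |z|^2 = 0.0867
Iter 7: z = -0.9941 + 0.3198i, |z|^2 = 1.0906
Iter 8: z = -0.1879 + -0.3498i, |z|^2 = 0.1577
Iter 9: z = -1.1610 + 0.4175i, |z|^2 = 1.5223
Iter 10: z = 0.0997 + -0.6834i, |z|^2 = 0.4770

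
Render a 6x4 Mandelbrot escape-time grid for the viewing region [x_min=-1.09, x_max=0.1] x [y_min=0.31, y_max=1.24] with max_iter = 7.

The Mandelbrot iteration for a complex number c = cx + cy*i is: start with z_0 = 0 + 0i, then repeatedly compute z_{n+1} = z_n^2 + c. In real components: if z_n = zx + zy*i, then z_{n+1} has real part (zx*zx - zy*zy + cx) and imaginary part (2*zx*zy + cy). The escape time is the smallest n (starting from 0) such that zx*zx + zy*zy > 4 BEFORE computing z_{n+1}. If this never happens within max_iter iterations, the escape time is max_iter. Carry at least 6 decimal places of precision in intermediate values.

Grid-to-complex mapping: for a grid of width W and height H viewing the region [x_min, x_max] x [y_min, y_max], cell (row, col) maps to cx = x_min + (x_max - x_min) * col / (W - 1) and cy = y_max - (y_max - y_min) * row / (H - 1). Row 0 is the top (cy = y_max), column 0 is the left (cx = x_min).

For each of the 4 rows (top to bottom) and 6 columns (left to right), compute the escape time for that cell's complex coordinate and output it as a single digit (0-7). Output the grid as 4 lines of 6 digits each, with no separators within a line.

(row=0, col=0): c = -1.0900 + 1.2400i → escape time 2
(row=0, col=1): c = -0.8520 + 1.2400i → escape time 3
(row=0, col=2): c = -0.6140 + 1.2400i → escape time 3
(row=0, col=3): c = -0.3760 + 1.2400i → escape time 3
(row=0, col=4): c = -0.1380 + 1.2400i → escape time 3
(row=0, col=5): c = 0.1000 + 1.2400i → escape time 2
(row=1, col=0): c = -1.0900 + 0.9300i → escape time 3
(row=1, col=1): c = -0.8520 + 0.9300i → escape time 3
(row=1, col=2): c = -0.6140 + 0.9300i → escape time 4
(row=1, col=3): c = -0.3760 + 0.9300i → escape time 5
(row=1, col=4): c = -0.1380 + 0.9300i → escape time 7
(row=1, col=5): c = 0.1000 + 0.9300i → escape time 5
(row=2, col=0): c = -1.0900 + 0.6200i → escape time 4
(row=2, col=1): c = -0.8520 + 0.6200i → escape time 5
(row=2, col=2): c = -0.6140 + 0.6200i → escape time 7
(row=2, col=3): c = -0.3760 + 0.6200i → escape time 7
(row=2, col=4): c = -0.1380 + 0.6200i → escape time 7
(row=2, col=5): c = 0.1000 + 0.6200i → escape time 7
(row=3, col=0): c = -1.0900 + 0.3100i → escape time 7
(row=3, col=1): c = -0.8520 + 0.3100i → escape time 7
(row=3, col=2): c = -0.6140 + 0.3100i → escape time 7
(row=3, col=3): c = -0.3760 + 0.3100i → escape time 7
(row=3, col=4): c = -0.1380 + 0.3100i → escape time 7
(row=3, col=5): c = 0.1000 + 0.3100i → escape time 7

Answer: 233332
334575
457777
777777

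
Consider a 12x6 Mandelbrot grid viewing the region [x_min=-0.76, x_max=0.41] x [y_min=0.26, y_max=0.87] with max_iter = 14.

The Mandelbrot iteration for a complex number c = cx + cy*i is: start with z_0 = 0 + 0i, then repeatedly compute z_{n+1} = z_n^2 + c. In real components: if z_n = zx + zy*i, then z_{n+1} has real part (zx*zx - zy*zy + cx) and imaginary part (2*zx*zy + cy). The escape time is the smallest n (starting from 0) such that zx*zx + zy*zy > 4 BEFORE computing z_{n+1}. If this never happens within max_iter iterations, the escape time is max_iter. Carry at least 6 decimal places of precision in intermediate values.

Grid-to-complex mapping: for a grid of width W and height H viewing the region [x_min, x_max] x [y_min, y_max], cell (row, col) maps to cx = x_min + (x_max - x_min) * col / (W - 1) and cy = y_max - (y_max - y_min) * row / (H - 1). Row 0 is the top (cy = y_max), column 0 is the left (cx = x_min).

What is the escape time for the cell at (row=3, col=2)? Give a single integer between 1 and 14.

z_0 = 0 + 0i, c = -0.5473 + 0.5040i
Iter 1: z = -0.5473 + 0.5040i, |z|^2 = 0.5535
Iter 2: z = -0.5018 + -0.0477i, |z|^2 = 0.2541
Iter 3: z = -0.2978 + 0.5518i, |z|^2 = 0.3932
Iter 4: z = -0.7631 + 0.1754i, |z|^2 = 0.6131
Iter 5: z = 0.0043 + 0.2363i, |z|^2 = 0.0559
Iter 6: z = -0.6031 + 0.5060i, |z|^2 = 0.6198
Iter 7: z = -0.4396 + -0.1064i, |z|^2 = 0.2046
Iter 8: z = -0.3653 + 0.5975i, |z|^2 = 0.4905
Iter 9: z = -0.7709 + 0.0674i, |z|^2 = 0.5988
Iter 10: z = 0.0424 + 0.4001i, |z|^2 = 0.1619
Iter 11: z = -0.7055 + 0.5379i, |z|^2 = 0.7872
Iter 12: z = -0.3389 + -0.2551i, |z|^2 = 0.1799
Iter 13: z = -0.4975 + 0.6769i, |z|^2 = 0.7057

Answer: 14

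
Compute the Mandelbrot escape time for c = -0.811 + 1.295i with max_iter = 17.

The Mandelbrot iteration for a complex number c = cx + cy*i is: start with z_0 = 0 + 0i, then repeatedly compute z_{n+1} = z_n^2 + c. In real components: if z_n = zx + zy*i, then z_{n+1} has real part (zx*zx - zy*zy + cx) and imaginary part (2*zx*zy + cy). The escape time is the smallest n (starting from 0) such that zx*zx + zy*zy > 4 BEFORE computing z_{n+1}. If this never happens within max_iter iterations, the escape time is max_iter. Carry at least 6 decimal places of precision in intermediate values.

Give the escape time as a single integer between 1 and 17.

z_0 = 0 + 0i, c = -0.8110 + 1.2950i
Iter 1: z = -0.8110 + 1.2950i, |z|^2 = 2.3347
Iter 2: z = -1.8303 + -0.8055i, |z|^2 = 3.9988
Iter 3: z = 1.8902 + 4.2436i, |z|^2 = 21.5808
Escaped at iteration 3

Answer: 3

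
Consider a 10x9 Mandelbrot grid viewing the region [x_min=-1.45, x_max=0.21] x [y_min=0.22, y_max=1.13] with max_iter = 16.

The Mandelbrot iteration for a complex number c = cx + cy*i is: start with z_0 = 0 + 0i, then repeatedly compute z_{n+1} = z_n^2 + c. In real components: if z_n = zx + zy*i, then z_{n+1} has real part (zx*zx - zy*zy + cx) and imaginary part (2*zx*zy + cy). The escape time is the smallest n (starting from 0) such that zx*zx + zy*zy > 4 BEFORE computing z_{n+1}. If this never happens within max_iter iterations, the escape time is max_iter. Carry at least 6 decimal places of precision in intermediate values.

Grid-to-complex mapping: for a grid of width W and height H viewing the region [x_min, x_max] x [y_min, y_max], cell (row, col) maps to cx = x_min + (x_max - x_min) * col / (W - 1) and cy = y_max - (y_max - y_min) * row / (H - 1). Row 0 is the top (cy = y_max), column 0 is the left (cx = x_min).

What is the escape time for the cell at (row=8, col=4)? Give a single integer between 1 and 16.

z_0 = 0 + 0i, c = -0.7122 + 0.2200i
Iter 1: z = -0.7122 + 0.2200i, |z|^2 = 0.5557
Iter 2: z = -0.2534 + -0.0934i, |z|^2 = 0.0729
Iter 3: z = -0.6567 + 0.2673i, |z|^2 = 0.5028
Iter 4: z = -0.3524 + -0.1311i, |z|^2 = 0.1414
Iter 5: z = -0.6053 + 0.3124i, |z|^2 = 0.4639
Iter 6: z = -0.4435 + -0.1582i, |z|^2 = 0.2217
Iter 7: z = -0.5406 + 0.3603i, |z|^2 = 0.4220
Iter 8: z = -0.5498 + -0.1695i, |z|^2 = 0.3310
Iter 9: z = -0.4387 + 0.4064i, |z|^2 = 0.3576
Iter 10: z = -0.6850 + -0.1365i, |z|^2 = 0.4878
Iter 11: z = -0.2617 + 0.4071i, |z|^2 = 0.2342
Iter 12: z = -0.8094 + 0.0070i, |z|^2 = 0.6553
Iter 13: z = -0.0571 + 0.2087i, |z|^2 = 0.0468
Iter 14: z = -0.7525 + 0.1962i, |z|^2 = 0.6048
Iter 15: z = -0.1844 + -0.0753i, |z|^2 = 0.0397

Answer: 16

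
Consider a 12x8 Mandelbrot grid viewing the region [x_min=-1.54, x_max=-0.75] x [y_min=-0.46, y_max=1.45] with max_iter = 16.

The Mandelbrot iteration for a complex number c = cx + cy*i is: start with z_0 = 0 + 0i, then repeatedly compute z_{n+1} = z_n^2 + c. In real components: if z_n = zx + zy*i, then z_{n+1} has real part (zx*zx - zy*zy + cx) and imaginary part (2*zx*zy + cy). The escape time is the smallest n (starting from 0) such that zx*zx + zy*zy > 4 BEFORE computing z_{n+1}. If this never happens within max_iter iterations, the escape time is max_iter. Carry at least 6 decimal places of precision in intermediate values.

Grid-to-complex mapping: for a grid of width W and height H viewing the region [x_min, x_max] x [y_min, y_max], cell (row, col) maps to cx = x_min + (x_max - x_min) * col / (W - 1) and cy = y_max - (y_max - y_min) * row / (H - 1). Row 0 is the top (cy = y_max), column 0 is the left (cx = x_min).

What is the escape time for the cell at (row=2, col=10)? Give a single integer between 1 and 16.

z_0 = 0 + 0i, c = -0.8218 + 0.9043i
Iter 1: z = -0.8218 + 0.9043i, |z|^2 = 1.4931
Iter 2: z = -0.9642 + -0.5820i, |z|^2 = 1.2684
Iter 3: z = -0.2310 + 2.0266i, |z|^2 = 4.1606
Escaped at iteration 3

Answer: 3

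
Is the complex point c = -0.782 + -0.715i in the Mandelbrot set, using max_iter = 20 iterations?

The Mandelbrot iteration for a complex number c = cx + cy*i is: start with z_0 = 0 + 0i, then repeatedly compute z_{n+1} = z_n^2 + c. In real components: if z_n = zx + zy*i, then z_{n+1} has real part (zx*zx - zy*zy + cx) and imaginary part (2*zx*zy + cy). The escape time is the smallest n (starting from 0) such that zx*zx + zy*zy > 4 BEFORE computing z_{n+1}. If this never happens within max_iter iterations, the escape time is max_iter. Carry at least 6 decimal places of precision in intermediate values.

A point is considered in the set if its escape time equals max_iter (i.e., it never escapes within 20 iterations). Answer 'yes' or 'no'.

Answer: no

Derivation:
z_0 = 0 + 0i, c = -0.7820 + -0.7150i
Iter 1: z = -0.7820 + -0.7150i, |z|^2 = 1.1227
Iter 2: z = -0.6817 + 0.4033i, |z|^2 = 0.6273
Iter 3: z = -0.4799 + -1.2648i, |z|^2 = 1.8300
Iter 4: z = -2.1514 + 0.4990i, |z|^2 = 4.8776
Escaped at iteration 4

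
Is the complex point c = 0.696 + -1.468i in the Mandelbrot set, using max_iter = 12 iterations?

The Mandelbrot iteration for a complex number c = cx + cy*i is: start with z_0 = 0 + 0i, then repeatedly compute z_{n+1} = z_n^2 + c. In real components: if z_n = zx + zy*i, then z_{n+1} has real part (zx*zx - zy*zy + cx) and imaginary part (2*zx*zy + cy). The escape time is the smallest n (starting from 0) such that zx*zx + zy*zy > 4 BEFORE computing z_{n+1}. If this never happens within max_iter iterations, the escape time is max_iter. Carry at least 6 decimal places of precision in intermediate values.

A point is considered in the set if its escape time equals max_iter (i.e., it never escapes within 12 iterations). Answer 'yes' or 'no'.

z_0 = 0 + 0i, c = 0.6960 + -1.4680i
Iter 1: z = 0.6960 + -1.4680i, |z|^2 = 2.6394
Iter 2: z = -0.9746 + -3.5115i, |z|^2 = 13.2802
Escaped at iteration 2

Answer: no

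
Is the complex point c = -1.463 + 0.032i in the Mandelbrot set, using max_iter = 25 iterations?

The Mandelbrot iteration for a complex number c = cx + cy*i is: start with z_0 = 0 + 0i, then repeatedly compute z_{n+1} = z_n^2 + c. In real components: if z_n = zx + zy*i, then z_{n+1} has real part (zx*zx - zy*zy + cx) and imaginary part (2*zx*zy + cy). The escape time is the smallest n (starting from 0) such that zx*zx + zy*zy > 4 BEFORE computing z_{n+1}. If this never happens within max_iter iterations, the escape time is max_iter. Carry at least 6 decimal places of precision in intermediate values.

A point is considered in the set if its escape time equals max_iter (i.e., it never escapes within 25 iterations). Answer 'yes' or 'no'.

z_0 = 0 + 0i, c = -1.4630 + 0.0320i
Iter 1: z = -1.4630 + 0.0320i, |z|^2 = 2.1414
Iter 2: z = 0.6763 + -0.0616i, |z|^2 = 0.4612
Iter 3: z = -1.0094 + -0.0514i, |z|^2 = 1.0214
Iter 4: z = -0.4468 + 0.1357i, |z|^2 = 0.2181
Iter 5: z = -1.2817 + -0.0893i, |z|^2 = 1.6508
Iter 6: z = 0.1719 + 0.2608i, |z|^2 = 0.0976
Iter 7: z = -1.5015 + 0.1217i, |z|^2 = 2.2693
Iter 8: z = 0.7767 + -0.3334i, |z|^2 = 0.7144
Iter 9: z = -0.9710 + -0.4859i, |z|^2 = 1.1789
Iter 10: z = -0.7563 + 0.9756i, |z|^2 = 1.5238
Iter 11: z = -1.8428 + -1.4437i, |z|^2 = 5.4801
Escaped at iteration 11

Answer: no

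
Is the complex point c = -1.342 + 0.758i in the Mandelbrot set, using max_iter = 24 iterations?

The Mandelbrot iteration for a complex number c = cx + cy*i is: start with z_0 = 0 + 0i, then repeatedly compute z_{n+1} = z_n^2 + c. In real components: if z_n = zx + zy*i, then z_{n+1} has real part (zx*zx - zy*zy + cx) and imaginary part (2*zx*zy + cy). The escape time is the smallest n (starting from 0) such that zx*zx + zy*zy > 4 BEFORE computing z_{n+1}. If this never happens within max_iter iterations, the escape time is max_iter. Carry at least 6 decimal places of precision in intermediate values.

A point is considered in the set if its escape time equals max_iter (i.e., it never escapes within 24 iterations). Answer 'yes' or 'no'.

z_0 = 0 + 0i, c = -1.3420 + 0.7580i
Iter 1: z = -1.3420 + 0.7580i, |z|^2 = 2.3755
Iter 2: z = -0.1156 + -1.2765i, |z|^2 = 1.6427
Iter 3: z = -2.9580 + 1.0531i, |z|^2 = 9.8589
Escaped at iteration 3

Answer: no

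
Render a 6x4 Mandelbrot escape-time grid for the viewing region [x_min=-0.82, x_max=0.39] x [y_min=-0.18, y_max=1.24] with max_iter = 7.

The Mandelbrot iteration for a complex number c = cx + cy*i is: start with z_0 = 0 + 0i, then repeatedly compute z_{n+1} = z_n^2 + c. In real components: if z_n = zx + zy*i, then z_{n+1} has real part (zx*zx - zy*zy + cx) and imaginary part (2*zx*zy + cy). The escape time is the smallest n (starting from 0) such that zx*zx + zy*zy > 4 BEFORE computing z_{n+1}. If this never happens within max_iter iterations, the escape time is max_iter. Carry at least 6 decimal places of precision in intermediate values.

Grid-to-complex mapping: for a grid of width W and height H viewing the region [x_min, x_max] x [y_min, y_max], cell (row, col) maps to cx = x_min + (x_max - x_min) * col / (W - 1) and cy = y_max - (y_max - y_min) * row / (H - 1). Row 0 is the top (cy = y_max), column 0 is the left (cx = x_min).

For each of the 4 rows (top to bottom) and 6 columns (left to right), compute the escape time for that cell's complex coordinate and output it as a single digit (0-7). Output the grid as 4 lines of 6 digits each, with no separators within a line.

(row=0, col=0): c = -0.8200 + 1.2400i → escape time 3
(row=0, col=1): c = -0.5780 + 1.2400i → escape time 3
(row=0, col=2): c = -0.3360 + 1.2400i → escape time 3
(row=0, col=3): c = -0.0940 + 1.2400i → escape time 3
(row=0, col=4): c = 0.1480 + 1.2400i → escape time 2
(row=0, col=5): c = 0.3900 + 1.2400i → escape time 2
(row=1, col=0): c = -0.8200 + 0.7667i → escape time 4
(row=1, col=1): c = -0.5780 + 0.7667i → escape time 5
(row=1, col=2): c = -0.3360 + 0.7667i → escape time 7
(row=1, col=3): c = -0.0940 + 0.7667i → escape time 7
(row=1, col=4): c = 0.1480 + 0.7667i → escape time 6
(row=1, col=5): c = 0.3900 + 0.7667i → escape time 4
(row=2, col=0): c = -0.8200 + 0.2933i → escape time 7
(row=2, col=1): c = -0.5780 + 0.2933i → escape time 7
(row=2, col=2): c = -0.3360 + 0.2933i → escape time 7
(row=2, col=3): c = -0.0940 + 0.2933i → escape time 7
(row=2, col=4): c = 0.1480 + 0.2933i → escape time 7
(row=2, col=5): c = 0.3900 + 0.2933i → escape time 7
(row=3, col=0): c = -0.8200 + -0.1800i → escape time 7
(row=3, col=1): c = -0.5780 + -0.1800i → escape time 7
(row=3, col=2): c = -0.3360 + -0.1800i → escape time 7
(row=3, col=3): c = -0.0940 + -0.1800i → escape time 7
(row=3, col=4): c = 0.1480 + -0.1800i → escape time 7
(row=3, col=5): c = 0.3900 + -0.1800i → escape time 7

Answer: 333322
457764
777777
777777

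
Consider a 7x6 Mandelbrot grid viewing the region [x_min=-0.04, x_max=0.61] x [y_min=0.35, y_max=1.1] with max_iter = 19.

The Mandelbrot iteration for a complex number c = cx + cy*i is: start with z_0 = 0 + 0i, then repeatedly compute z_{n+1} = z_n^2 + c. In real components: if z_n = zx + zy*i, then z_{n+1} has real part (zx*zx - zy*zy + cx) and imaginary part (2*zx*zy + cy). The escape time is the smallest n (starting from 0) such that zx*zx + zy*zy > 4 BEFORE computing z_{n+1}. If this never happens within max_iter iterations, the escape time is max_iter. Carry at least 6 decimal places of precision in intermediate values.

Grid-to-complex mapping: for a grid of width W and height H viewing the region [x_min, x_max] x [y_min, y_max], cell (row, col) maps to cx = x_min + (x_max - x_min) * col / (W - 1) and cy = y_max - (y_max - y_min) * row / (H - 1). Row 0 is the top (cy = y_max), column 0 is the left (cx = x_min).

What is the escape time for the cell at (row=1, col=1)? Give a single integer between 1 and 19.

z_0 = 0 + 0i, c = 0.0683 + 0.9500i
Iter 1: z = 0.0683 + 0.9500i, |z|^2 = 0.9072
Iter 2: z = -0.8295 + 1.0798i, |z|^2 = 1.8541
Iter 3: z = -0.4096 + -0.8414i, |z|^2 = 0.8758
Iter 4: z = -0.4719 + 1.6394i, |z|^2 = 2.9102
Iter 5: z = -2.3965 + -0.5972i, |z|^2 = 6.1001
Escaped at iteration 5

Answer: 5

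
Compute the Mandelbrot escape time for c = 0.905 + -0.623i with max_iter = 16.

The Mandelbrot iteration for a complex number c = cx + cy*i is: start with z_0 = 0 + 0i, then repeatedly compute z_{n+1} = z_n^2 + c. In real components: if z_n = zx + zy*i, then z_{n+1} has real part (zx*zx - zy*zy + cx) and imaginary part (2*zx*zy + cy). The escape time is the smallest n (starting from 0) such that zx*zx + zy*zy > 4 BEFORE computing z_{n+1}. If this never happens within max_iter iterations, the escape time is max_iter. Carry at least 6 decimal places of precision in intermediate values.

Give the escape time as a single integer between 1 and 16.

Answer: 2

Derivation:
z_0 = 0 + 0i, c = 0.9050 + -0.6230i
Iter 1: z = 0.9050 + -0.6230i, |z|^2 = 1.2072
Iter 2: z = 1.3359 + -1.7506i, |z|^2 = 4.8493
Escaped at iteration 2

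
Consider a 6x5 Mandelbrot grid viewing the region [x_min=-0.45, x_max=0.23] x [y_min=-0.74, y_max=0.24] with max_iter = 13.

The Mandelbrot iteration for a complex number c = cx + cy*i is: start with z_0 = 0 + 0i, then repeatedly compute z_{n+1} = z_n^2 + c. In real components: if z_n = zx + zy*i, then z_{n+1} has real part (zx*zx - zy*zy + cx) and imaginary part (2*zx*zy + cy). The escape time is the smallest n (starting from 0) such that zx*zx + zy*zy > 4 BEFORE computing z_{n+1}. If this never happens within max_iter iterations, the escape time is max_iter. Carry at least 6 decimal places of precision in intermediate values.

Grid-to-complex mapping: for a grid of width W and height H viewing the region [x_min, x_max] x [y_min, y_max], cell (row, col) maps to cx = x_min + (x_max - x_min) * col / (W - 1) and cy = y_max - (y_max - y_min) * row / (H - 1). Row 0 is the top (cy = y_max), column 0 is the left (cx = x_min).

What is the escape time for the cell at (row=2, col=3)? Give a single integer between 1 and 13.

Answer: 13

Derivation:
z_0 = 0 + 0i, c = -0.0420 + -0.2500i
Iter 1: z = -0.0420 + -0.2500i, |z|^2 = 0.0643
Iter 2: z = -0.1027 + -0.2290i, |z|^2 = 0.0630
Iter 3: z = -0.0839 + -0.2029i, |z|^2 = 0.0482
Iter 4: z = -0.0762 + -0.2160i, |z|^2 = 0.0524
Iter 5: z = -0.0828 + -0.2171i, |z|^2 = 0.0540
Iter 6: z = -0.0823 + -0.2140i, |z|^2 = 0.0526
Iter 7: z = -0.0810 + -0.2148i, |z|^2 = 0.0527
Iter 8: z = -0.0816 + -0.2152i, |z|^2 = 0.0530
Iter 9: z = -0.0817 + -0.2149i, |z|^2 = 0.0528
Iter 10: z = -0.0815 + -0.2149i, |z|^2 = 0.0528
Iter 11: z = -0.0815 + -0.2150i, |z|^2 = 0.0529
Iter 12: z = -0.0816 + -0.2149i, |z|^2 = 0.0529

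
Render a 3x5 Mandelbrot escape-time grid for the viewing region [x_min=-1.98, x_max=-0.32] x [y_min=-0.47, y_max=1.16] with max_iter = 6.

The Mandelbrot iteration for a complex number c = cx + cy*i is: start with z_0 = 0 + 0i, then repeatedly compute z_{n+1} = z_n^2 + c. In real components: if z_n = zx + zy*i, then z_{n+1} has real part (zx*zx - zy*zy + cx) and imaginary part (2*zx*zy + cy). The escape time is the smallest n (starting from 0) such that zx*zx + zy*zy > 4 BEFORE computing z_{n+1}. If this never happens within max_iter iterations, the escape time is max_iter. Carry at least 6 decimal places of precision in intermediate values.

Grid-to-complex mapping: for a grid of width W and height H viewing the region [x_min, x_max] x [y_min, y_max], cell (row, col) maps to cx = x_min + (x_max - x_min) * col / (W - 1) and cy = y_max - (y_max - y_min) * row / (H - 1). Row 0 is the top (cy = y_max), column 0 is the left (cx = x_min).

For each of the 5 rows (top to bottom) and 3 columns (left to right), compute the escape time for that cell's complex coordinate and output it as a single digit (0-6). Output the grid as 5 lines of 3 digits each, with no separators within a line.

Answer: 134
136
166
466
156

Derivation:
(row=0, col=0): c = -1.9800 + 1.1600i → escape time 1
(row=0, col=1): c = -1.1500 + 1.1600i → escape time 3
(row=0, col=2): c = -0.3200 + 1.1600i → escape time 4
(row=1, col=0): c = -1.9800 + 0.7525i → escape time 1
(row=1, col=1): c = -1.1500 + 0.7525i → escape time 3
(row=1, col=2): c = -0.3200 + 0.7525i → escape time 6
(row=2, col=0): c = -1.9800 + 0.3450i → escape time 1
(row=2, col=1): c = -1.1500 + 0.3450i → escape time 6
(row=2, col=2): c = -0.3200 + 0.3450i → escape time 6
(row=3, col=0): c = -1.9800 + -0.0625i → escape time 4
(row=3, col=1): c = -1.1500 + -0.0625i → escape time 6
(row=3, col=2): c = -0.3200 + -0.0625i → escape time 6
(row=4, col=0): c = -1.9800 + -0.4700i → escape time 1
(row=4, col=1): c = -1.1500 + -0.4700i → escape time 5
(row=4, col=2): c = -0.3200 + -0.4700i → escape time 6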